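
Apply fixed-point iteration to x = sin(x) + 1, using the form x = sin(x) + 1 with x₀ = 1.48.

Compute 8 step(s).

Equation: x = sin(x) + 1
Fixed-point form: x = sin(x) + 1
x₀ = 1.48

x_1 = g(1.480000) = 1.995881
x_2 = g(1.995881) = 1.911004
x_3 = g(1.911004) = 1.942685
x_4 = g(1.942685) = 1.931643
x_5 = g(1.931643) = 1.935598
x_6 = g(1.935598) = 1.934194
x_7 = g(1.934194) = 1.934694
x_8 = g(1.934694) = 1.934517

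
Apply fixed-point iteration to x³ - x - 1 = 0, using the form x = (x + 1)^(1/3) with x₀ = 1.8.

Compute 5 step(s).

Equation: x³ - x - 1 = 0
Fixed-point form: x = (x + 1)^(1/3)
x₀ = 1.8

x_1 = g(1.800000) = 1.409460
x_2 = g(1.409460) = 1.340623
x_3 = g(1.340623) = 1.327732
x_4 = g(1.327732) = 1.325290
x_5 = g(1.325290) = 1.324827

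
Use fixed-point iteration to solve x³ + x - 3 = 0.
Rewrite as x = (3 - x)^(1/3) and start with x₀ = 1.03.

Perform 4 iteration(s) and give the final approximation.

Equation: x³ + x - 3 = 0
Fixed-point form: x = (3 - x)^(1/3)
x₀ = 1.03

x_1 = g(1.030000) = 1.253590
x_2 = g(1.253590) = 1.204247
x_3 = g(1.204247) = 1.215483
x_4 = g(1.215483) = 1.212943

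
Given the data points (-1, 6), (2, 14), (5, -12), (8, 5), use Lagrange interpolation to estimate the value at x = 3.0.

Lagrange interpolation formula:
P(x) = Σ yᵢ × Lᵢ(x)
where Lᵢ(x) = Π_{j≠i} (x - xⱼ)/(xᵢ - xⱼ)

L_0(3.0) = (3.0 - 2)/(-1 - 2) × (3.0 - 5)/(-1 - 5) × (3.0 - 8)/(-1 - 8) = -0.061728
L_1(3.0) = (3.0 - (-1))/(2 - (-1)) × (3.0 - 5)/(2 - 5) × (3.0 - 8)/(2 - 8) = 0.740741
L_2(3.0) = (3.0 - (-1))/(5 - (-1)) × (3.0 - 2)/(5 - 2) × (3.0 - 8)/(5 - 8) = 0.370370
L_3(3.0) = (3.0 - (-1))/(8 - (-1)) × (3.0 - 2)/(8 - 2) × (3.0 - 5)/(8 - 5) = -0.049383

P(3.0) = 6×L_0(3.0) + 14×L_1(3.0) + (-12)×L_2(3.0) + 5×L_3(3.0)
P(3.0) = 5.308642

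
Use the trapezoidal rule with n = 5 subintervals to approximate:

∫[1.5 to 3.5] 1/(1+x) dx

f(x) = 1/(1+x)
a = 1.5, b = 3.5, n = 5
h = (b - a)/n = 0.400000

Trapezoidal rule: (h/2)[f(x₀) + 2f(x₁) + 2f(x₂) + ... + f(xₙ)]

x_0 = 1.5000, f(x_0) = 0.400000, coefficient = 1
x_1 = 1.9000, f(x_1) = 0.344828, coefficient = 2
x_2 = 2.3000, f(x_2) = 0.303030, coefficient = 2
x_3 = 2.7000, f(x_3) = 0.270270, coefficient = 2
x_4 = 3.1000, f(x_4) = 0.243902, coefficient = 2
x_5 = 3.5000, f(x_5) = 0.222222, coefficient = 1

I ≈ (0.400000/2) × 2.946283 = 0.589257
Exact value: 0.587787
Error: 0.001470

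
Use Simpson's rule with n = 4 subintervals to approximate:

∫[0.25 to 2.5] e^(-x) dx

f(x) = e^(-x)
a = 0.25, b = 2.5, n = 4
h = (b - a)/n = 0.562500

Simpson's rule: (h/3)[f(x₀) + 4f(x₁) + 2f(x₂) + ... + f(xₙ)]

x_0 = 0.2500, f(x_0) = 0.778801, coefficient = 1
x_1 = 0.8125, f(x_1) = 0.443747, coefficient = 4
x_2 = 1.3750, f(x_2) = 0.252840, coefficient = 2
x_3 = 1.9375, f(x_3) = 0.144064, coefficient = 4
x_4 = 2.5000, f(x_4) = 0.082085, coefficient = 1

I ≈ (0.562500/3) × 3.717809 = 0.697089
Exact value: 0.696716
Error: 0.000373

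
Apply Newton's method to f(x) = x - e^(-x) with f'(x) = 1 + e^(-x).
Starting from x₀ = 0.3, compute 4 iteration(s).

f(x) = x - e^(-x)
f'(x) = 1 + e^(-x)
x₀ = 0.3

Newton-Raphson formula: x_{n+1} = x_n - f(x_n)/f'(x_n)

Iteration 1:
  f(0.300000) = -0.440818
  f'(0.300000) = 1.740818
  x_1 = 0.300000 - (-0.440818)/1.740818 = 0.553225
Iteration 2:
  f(0.553225) = -0.021868
  f'(0.553225) = 1.575092
  x_2 = 0.553225 - (-0.021868)/1.575092 = 0.567108
Iteration 3:
  f(0.567108) = -0.000055
  f'(0.567108) = 1.567163
  x_3 = 0.567108 - (-0.000055)/1.567163 = 0.567143
Iteration 4:
  f(0.567143) = 0.000000
  f'(0.567143) = 1.567143
  x_4 = 0.567143 - 0.000000/1.567143 = 0.567143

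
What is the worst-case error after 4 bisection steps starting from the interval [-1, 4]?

Bisection error bound: |error| ≤ (b-a)/2^n
|error| ≤ (4 - (-1))/2^4 = 5/2^4
|error| ≤ 0.3125000000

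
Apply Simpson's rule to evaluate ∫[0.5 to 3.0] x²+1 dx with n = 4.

f(x) = x²+1
a = 0.5, b = 3.0, n = 4
h = (b - a)/n = 0.625000

Simpson's rule: (h/3)[f(x₀) + 4f(x₁) + 2f(x₂) + ... + f(xₙ)]

x_0 = 0.5000, f(x_0) = 1.250000, coefficient = 1
x_1 = 1.1250, f(x_1) = 2.265625, coefficient = 4
x_2 = 1.7500, f(x_2) = 4.062500, coefficient = 2
x_3 = 2.3750, f(x_3) = 6.640625, coefficient = 4
x_4 = 3.0000, f(x_4) = 10.000000, coefficient = 1

I ≈ (0.625000/3) × 55.000000 = 11.458333
Exact value: 11.458333
Error: 0.000000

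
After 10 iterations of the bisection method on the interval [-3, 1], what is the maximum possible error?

Bisection error bound: |error| ≤ (b-a)/2^n
|error| ≤ (1 - (-3))/2^10 = 4/2^10
|error| ≤ 0.0039062500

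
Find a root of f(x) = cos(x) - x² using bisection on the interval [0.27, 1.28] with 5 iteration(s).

f(x) = cos(x) - x²
Initial interval: [0.27, 1.28]

Iteration 1:
  c_1 = (0.270000 + 1.280000)/2 = 0.775000
  f(c_1) = f(0.775000) = 0.113796
  f(a) × f(c) ≥ 0, new interval: [0.775000, 1.280000]
Iteration 2:
  c_2 = (0.775000 + 1.280000)/2 = 1.027500
  f(c_2) = f(1.027500) = -0.538796
  f(a) × f(c) < 0, new interval: [0.775000, 1.027500]
Iteration 3:
  c_3 = (0.775000 + 1.027500)/2 = 0.901250
  f(c_3) = f(0.901250) = -0.191621
  f(a) × f(c) < 0, new interval: [0.775000, 0.901250]
Iteration 4:
  c_4 = (0.775000 + 0.901250)/2 = 0.838125
  f(c_4) = f(0.838125) = -0.033596
  f(a) × f(c) < 0, new interval: [0.775000, 0.838125]
Iteration 5:
  c_5 = (0.775000 + 0.838125)/2 = 0.806563
  f(c_5) = f(0.806563) = 0.041441
  f(a) × f(c) ≥ 0, new interval: [0.806563, 0.838125]

After 5 iteration(s), the approximation is c_5 = 0.806563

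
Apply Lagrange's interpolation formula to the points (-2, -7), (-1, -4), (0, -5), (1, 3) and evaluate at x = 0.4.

Lagrange interpolation formula:
P(x) = Σ yᵢ × Lᵢ(x)
where Lᵢ(x) = Π_{j≠i} (x - xⱼ)/(xᵢ - xⱼ)

L_0(0.4) = (0.4 - (-1))/(-2 - (-1)) × (0.4 - 0)/(-2 - 0) × (0.4 - 1)/(-2 - 1) = 0.056000
L_1(0.4) = (0.4 - (-2))/(-1 - (-2)) × (0.4 - 0)/(-1 - 0) × (0.4 - 1)/(-1 - 1) = -0.288000
L_2(0.4) = (0.4 - (-2))/(0 - (-2)) × (0.4 - (-1))/(0 - (-1)) × (0.4 - 1)/(0 - 1) = 1.008000
L_3(0.4) = (0.4 - (-2))/(1 - (-2)) × (0.4 - (-1))/(1 - (-1)) × (0.4 - 0)/(1 - 0) = 0.224000

P(0.4) = (-7)×L_0(0.4) + (-4)×L_1(0.4) + (-5)×L_2(0.4) + 3×L_3(0.4)
P(0.4) = -3.608000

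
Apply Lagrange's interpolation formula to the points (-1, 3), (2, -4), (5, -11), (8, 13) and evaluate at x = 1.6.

Lagrange interpolation formula:
P(x) = Σ yᵢ × Lᵢ(x)
where Lᵢ(x) = Π_{j≠i} (x - xⱼ)/(xᵢ - xⱼ)

L_0(1.6) = (1.6 - 2)/(-1 - 2) × (1.6 - 5)/(-1 - 5) × (1.6 - 8)/(-1 - 8) = 0.053728
L_1(1.6) = (1.6 - (-1))/(2 - (-1)) × (1.6 - 5)/(2 - 5) × (1.6 - 8)/(2 - 8) = 1.047704
L_2(1.6) = (1.6 - (-1))/(5 - (-1)) × (1.6 - 2)/(5 - 2) × (1.6 - 8)/(5 - 8) = -0.123259
L_3(1.6) = (1.6 - (-1))/(8 - (-1)) × (1.6 - 2)/(8 - 2) × (1.6 - 5)/(8 - 5) = 0.021827

P(1.6) = 3×L_0(1.6) + (-4)×L_1(1.6) + (-11)×L_2(1.6) + 13×L_3(1.6)
P(1.6) = -2.390025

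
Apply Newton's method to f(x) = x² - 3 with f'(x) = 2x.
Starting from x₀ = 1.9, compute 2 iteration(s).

f(x) = x² - 3
f'(x) = 2x
x₀ = 1.9

Newton-Raphson formula: x_{n+1} = x_n - f(x_n)/f'(x_n)

Iteration 1:
  f(1.900000) = 0.610000
  f'(1.900000) = 3.800000
  x_1 = 1.900000 - 0.610000/3.800000 = 1.739474
Iteration 2:
  f(1.739474) = 0.025769
  f'(1.739474) = 3.478947
  x_2 = 1.739474 - 0.025769/3.478947 = 1.732067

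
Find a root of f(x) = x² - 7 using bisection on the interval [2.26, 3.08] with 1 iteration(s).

f(x) = x² - 7
Initial interval: [2.26, 3.08]

Iteration 1:
  c_1 = (2.260000 + 3.080000)/2 = 2.670000
  f(c_1) = f(2.670000) = 0.128900
  f(a) × f(c) < 0, new interval: [2.260000, 2.670000]

After 1 iteration(s), the approximation is c_1 = 2.670000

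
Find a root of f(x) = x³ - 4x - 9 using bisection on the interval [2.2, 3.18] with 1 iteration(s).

f(x) = x³ - 4x - 9
Initial interval: [2.2, 3.18]

Iteration 1:
  c_1 = (2.200000 + 3.180000)/2 = 2.690000
  f(c_1) = f(2.690000) = -0.294891
  f(a) × f(c) ≥ 0, new interval: [2.690000, 3.180000]

After 1 iteration(s), the approximation is c_1 = 2.690000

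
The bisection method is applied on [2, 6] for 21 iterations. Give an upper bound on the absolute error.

Bisection error bound: |error| ≤ (b-a)/2^n
|error| ≤ (6 - 2)/2^21 = 4/2^21
|error| ≤ 0.0000019073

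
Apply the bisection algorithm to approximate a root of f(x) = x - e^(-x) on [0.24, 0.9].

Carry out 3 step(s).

f(x) = x - e^(-x)
Initial interval: [0.24, 0.9]

Iteration 1:
  c_1 = (0.240000 + 0.900000)/2 = 0.570000
  f(c_1) = f(0.570000) = 0.004475
  f(a) × f(c) < 0, new interval: [0.240000, 0.570000]
Iteration 2:
  c_2 = (0.240000 + 0.570000)/2 = 0.405000
  f(c_2) = f(0.405000) = -0.261977
  f(a) × f(c) ≥ 0, new interval: [0.405000, 0.570000]
Iteration 3:
  c_3 = (0.405000 + 0.570000)/2 = 0.487500
  f(c_3) = f(0.487500) = -0.126660
  f(a) × f(c) ≥ 0, new interval: [0.487500, 0.570000]

After 3 iteration(s), the approximation is c_3 = 0.487500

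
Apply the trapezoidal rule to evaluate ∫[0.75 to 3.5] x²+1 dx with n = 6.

f(x) = x²+1
a = 0.75, b = 3.5, n = 6
h = (b - a)/n = 0.458333

Trapezoidal rule: (h/2)[f(x₀) + 2f(x₁) + 2f(x₂) + ... + f(xₙ)]

x_0 = 0.7500, f(x_0) = 1.562500, coefficient = 1
x_1 = 1.2083, f(x_1) = 2.460069, coefficient = 2
x_2 = 1.6667, f(x_2) = 3.777778, coefficient = 2
x_3 = 2.1250, f(x_3) = 5.515625, coefficient = 2
x_4 = 2.5833, f(x_4) = 7.673611, coefficient = 2
x_5 = 3.0417, f(x_5) = 10.251736, coefficient = 2
x_6 = 3.5000, f(x_6) = 13.250000, coefficient = 1

I ≈ (0.458333/2) × 74.170139 = 16.997323
Exact value: 16.901042
Error: 0.096282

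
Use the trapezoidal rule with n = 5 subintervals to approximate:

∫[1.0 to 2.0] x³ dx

f(x) = x³
a = 1.0, b = 2.0, n = 5
h = (b - a)/n = 0.200000

Trapezoidal rule: (h/2)[f(x₀) + 2f(x₁) + 2f(x₂) + ... + f(xₙ)]

x_0 = 1.0000, f(x_0) = 1.000000, coefficient = 1
x_1 = 1.2000, f(x_1) = 1.728000, coefficient = 2
x_2 = 1.4000, f(x_2) = 2.744000, coefficient = 2
x_3 = 1.6000, f(x_3) = 4.096000, coefficient = 2
x_4 = 1.8000, f(x_4) = 5.832000, coefficient = 2
x_5 = 2.0000, f(x_5) = 8.000000, coefficient = 1

I ≈ (0.200000/2) × 37.800000 = 3.780000
Exact value: 3.750000
Error: 0.030000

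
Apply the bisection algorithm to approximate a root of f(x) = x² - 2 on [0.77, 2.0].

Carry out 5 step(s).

f(x) = x² - 2
Initial interval: [0.77, 2.0]

Iteration 1:
  c_1 = (0.770000 + 2.000000)/2 = 1.385000
  f(c_1) = f(1.385000) = -0.081775
  f(a) × f(c) ≥ 0, new interval: [1.385000, 2.000000]
Iteration 2:
  c_2 = (1.385000 + 2.000000)/2 = 1.692500
  f(c_2) = f(1.692500) = 0.864556
  f(a) × f(c) < 0, new interval: [1.385000, 1.692500]
Iteration 3:
  c_3 = (1.385000 + 1.692500)/2 = 1.538750
  f(c_3) = f(1.538750) = 0.367752
  f(a) × f(c) < 0, new interval: [1.385000, 1.538750]
Iteration 4:
  c_4 = (1.385000 + 1.538750)/2 = 1.461875
  f(c_4) = f(1.461875) = 0.137079
  f(a) × f(c) < 0, new interval: [1.385000, 1.461875]
Iteration 5:
  c_5 = (1.385000 + 1.461875)/2 = 1.423437
  f(c_5) = f(1.423437) = 0.026174
  f(a) × f(c) < 0, new interval: [1.385000, 1.423437]

After 5 iteration(s), the approximation is c_5 = 1.423437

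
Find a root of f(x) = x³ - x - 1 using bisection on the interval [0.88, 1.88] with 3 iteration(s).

f(x) = x³ - x - 1
Initial interval: [0.88, 1.88]

Iteration 1:
  c_1 = (0.880000 + 1.880000)/2 = 1.380000
  f(c_1) = f(1.380000) = 0.248072
  f(a) × f(c) < 0, new interval: [0.880000, 1.380000]
Iteration 2:
  c_2 = (0.880000 + 1.380000)/2 = 1.130000
  f(c_2) = f(1.130000) = -0.687103
  f(a) × f(c) ≥ 0, new interval: [1.130000, 1.380000]
Iteration 3:
  c_3 = (1.130000 + 1.380000)/2 = 1.255000
  f(c_3) = f(1.255000) = -0.278344
  f(a) × f(c) ≥ 0, new interval: [1.255000, 1.380000]

After 3 iteration(s), the approximation is c_3 = 1.255000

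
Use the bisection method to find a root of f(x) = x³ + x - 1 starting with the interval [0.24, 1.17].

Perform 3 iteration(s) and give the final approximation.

f(x) = x³ + x - 1
Initial interval: [0.24, 1.17]

Iteration 1:
  c_1 = (0.240000 + 1.170000)/2 = 0.705000
  f(c_1) = f(0.705000) = 0.055403
  f(a) × f(c) < 0, new interval: [0.240000, 0.705000]
Iteration 2:
  c_2 = (0.240000 + 0.705000)/2 = 0.472500
  f(c_2) = f(0.472500) = -0.422011
  f(a) × f(c) ≥ 0, new interval: [0.472500, 0.705000]
Iteration 3:
  c_3 = (0.472500 + 0.705000)/2 = 0.588750
  f(c_3) = f(0.588750) = -0.207174
  f(a) × f(c) ≥ 0, new interval: [0.588750, 0.705000]

After 3 iteration(s), the approximation is c_3 = 0.588750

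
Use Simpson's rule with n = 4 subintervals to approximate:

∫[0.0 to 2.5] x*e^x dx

f(x) = x*e^x
a = 0.0, b = 2.5, n = 4
h = (b - a)/n = 0.625000

Simpson's rule: (h/3)[f(x₀) + 4f(x₁) + 2f(x₂) + ... + f(xₙ)]

x_0 = 0.0000, f(x_0) = 0.000000, coefficient = 1
x_1 = 0.6250, f(x_1) = 1.167654, coefficient = 4
x_2 = 1.2500, f(x_2) = 4.362929, coefficient = 2
x_3 = 1.8750, f(x_3) = 12.226536, coefficient = 4
x_4 = 2.5000, f(x_4) = 30.456235, coefficient = 1

I ≈ (0.625000/3) × 92.758851 = 19.324761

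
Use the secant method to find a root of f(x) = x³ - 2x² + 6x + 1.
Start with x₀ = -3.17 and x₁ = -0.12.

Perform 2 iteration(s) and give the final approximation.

f(x) = x³ - 2x² + 6x + 1
x₀ = -3.17, x₁ = -0.12

Secant formula: x_{n+1} = x_n - f(x_n)(x_n - x_{n-1})/(f(x_n) - f(x_{n-1}))

Iteration 1:
  f(-3.170000) = -69.972813
  f(-0.120000) = 0.249472
  x_2 = -0.120000 - 0.249472×(-0.120000 - (-3.170000))/(0.249472 - (-69.972813))
       = -0.130835
Iteration 2:
  f(-0.120000) = 0.249472
  f(-0.130835) = 0.178512
  x_3 = -0.130835 - 0.178512×(-0.130835 - (-0.120000))/(0.178512 - 0.249472)
       = -0.158094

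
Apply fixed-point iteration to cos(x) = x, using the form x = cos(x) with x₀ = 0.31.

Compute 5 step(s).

Equation: cos(x) = x
Fixed-point form: x = cos(x)
x₀ = 0.31

x_1 = g(0.310000) = 0.952334
x_2 = g(0.952334) = 0.579783
x_3 = g(0.579783) = 0.836581
x_4 = g(0.836581) = 0.670005
x_5 = g(0.670005) = 0.783819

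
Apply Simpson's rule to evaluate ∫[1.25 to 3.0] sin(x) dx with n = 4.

f(x) = sin(x)
a = 1.25, b = 3.0, n = 4
h = (b - a)/n = 0.437500

Simpson's rule: (h/3)[f(x₀) + 4f(x₁) + 2f(x₂) + ... + f(xₙ)]

x_0 = 1.2500, f(x_0) = 0.948985, coefficient = 1
x_1 = 1.6875, f(x_1) = 0.993198, coefficient = 4
x_2 = 2.1250, f(x_2) = 0.850320, coefficient = 2
x_3 = 2.5625, f(x_3) = 0.547265, coefficient = 4
x_4 = 3.0000, f(x_4) = 0.141120, coefficient = 1

I ≈ (0.437500/3) × 8.952595 = 1.305587
Exact value: 1.305315
Error: 0.000272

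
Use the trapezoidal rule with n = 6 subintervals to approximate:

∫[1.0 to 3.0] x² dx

f(x) = x²
a = 1.0, b = 3.0, n = 6
h = (b - a)/n = 0.333333

Trapezoidal rule: (h/2)[f(x₀) + 2f(x₁) + 2f(x₂) + ... + f(xₙ)]

x_0 = 1.0000, f(x_0) = 1.000000, coefficient = 1
x_1 = 1.3333, f(x_1) = 1.777778, coefficient = 2
x_2 = 1.6667, f(x_2) = 2.777778, coefficient = 2
x_3 = 2.0000, f(x_3) = 4.000000, coefficient = 2
x_4 = 2.3333, f(x_4) = 5.444444, coefficient = 2
x_5 = 2.6667, f(x_5) = 7.111111, coefficient = 2
x_6 = 3.0000, f(x_6) = 9.000000, coefficient = 1

I ≈ (0.333333/2) × 52.222222 = 8.703704
Exact value: 8.666667
Error: 0.037037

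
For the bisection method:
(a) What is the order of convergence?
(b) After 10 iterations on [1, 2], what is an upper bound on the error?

(a) Bisection has linear (order 1) convergence; the error is halved each step.

(b) Error bound = (b-a)/2^n = (2 - 1)/2^{10}
    = 1/2^{10}

(a) 1 (linear); (b) error ≤ 9.77e-04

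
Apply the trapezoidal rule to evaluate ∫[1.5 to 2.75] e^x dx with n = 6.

f(x) = e^x
a = 1.5, b = 2.75, n = 6
h = (b - a)/n = 0.208333

Trapezoidal rule: (h/2)[f(x₀) + 2f(x₁) + 2f(x₂) + ... + f(xₙ)]

x_0 = 1.5000, f(x_0) = 4.481689, coefficient = 1
x_1 = 1.7083, f(x_1) = 5.519754, coefficient = 2
x_2 = 1.9167, f(x_2) = 6.798260, coefficient = 2
x_3 = 2.1250, f(x_3) = 8.372897, coefficient = 2
x_4 = 2.3333, f(x_4) = 10.312259, coefficient = 2
x_5 = 2.5417, f(x_5) = 12.700821, coefficient = 2
x_6 = 2.7500, f(x_6) = 15.642632, coefficient = 1

I ≈ (0.208333/2) × 107.532304 = 11.201282
Exact value: 11.160943
Error: 0.040339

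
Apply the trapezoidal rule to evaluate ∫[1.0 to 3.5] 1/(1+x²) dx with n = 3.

f(x) = 1/(1+x²)
a = 1.0, b = 3.5, n = 3
h = (b - a)/n = 0.833333

Trapezoidal rule: (h/2)[f(x₀) + 2f(x₁) + 2f(x₂) + ... + f(xₙ)]

x_0 = 1.0000, f(x_0) = 0.500000, coefficient = 1
x_1 = 1.8333, f(x_1) = 0.229299, coefficient = 2
x_2 = 2.6667, f(x_2) = 0.123288, coefficient = 2
x_3 = 3.5000, f(x_3) = 0.075472, coefficient = 1

I ≈ (0.833333/2) × 1.280646 = 0.533602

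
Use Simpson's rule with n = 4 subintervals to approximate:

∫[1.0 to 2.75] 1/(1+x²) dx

f(x) = 1/(1+x²)
a = 1.0, b = 2.75, n = 4
h = (b - a)/n = 0.437500

Simpson's rule: (h/3)[f(x₀) + 4f(x₁) + 2f(x₂) + ... + f(xₙ)]

x_0 = 1.0000, f(x_0) = 0.500000, coefficient = 1
x_1 = 1.4375, f(x_1) = 0.326115, coefficient = 4
x_2 = 1.8750, f(x_2) = 0.221453, coefficient = 2
x_3 = 2.3125, f(x_3) = 0.157538, coefficient = 4
x_4 = 2.7500, f(x_4) = 0.116788, coefficient = 1

I ≈ (0.437500/3) × 2.994307 = 0.436670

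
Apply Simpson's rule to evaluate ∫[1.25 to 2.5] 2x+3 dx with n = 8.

f(x) = 2x+3
a = 1.25, b = 2.5, n = 8
h = (b - a)/n = 0.156250

Simpson's rule: (h/3)[f(x₀) + 4f(x₁) + 2f(x₂) + ... + f(xₙ)]

x_0 = 1.2500, f(x_0) = 5.500000, coefficient = 1
x_1 = 1.4062, f(x_1) = 5.812500, coefficient = 4
x_2 = 1.5625, f(x_2) = 6.125000, coefficient = 2
x_3 = 1.7188, f(x_3) = 6.437500, coefficient = 4
x_4 = 1.8750, f(x_4) = 6.750000, coefficient = 2
x_5 = 2.0312, f(x_5) = 7.062500, coefficient = 4
x_6 = 2.1875, f(x_6) = 7.375000, coefficient = 2
x_7 = 2.3438, f(x_7) = 7.687500, coefficient = 4
x_8 = 2.5000, f(x_8) = 8.000000, coefficient = 1

I ≈ (0.156250/3) × 162.000000 = 8.437500
Exact value: 8.437500
Error: 0.000000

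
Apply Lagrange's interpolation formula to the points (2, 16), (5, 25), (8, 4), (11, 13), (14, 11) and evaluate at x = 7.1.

Lagrange interpolation formula:
P(x) = Σ yᵢ × Lᵢ(x)
where Lᵢ(x) = Π_{j≠i} (x - xⱼ)/(xᵢ - xⱼ)

L_0(7.1) = (7.1 - 5)/(2 - 5) × (7.1 - 8)/(2 - 8) × (7.1 - 11)/(2 - 11) × (7.1 - 14)/(2 - 14) = -0.026163
L_1(7.1) = (7.1 - 2)/(5 - 2) × (7.1 - 8)/(5 - 8) × (7.1 - 11)/(5 - 11) × (7.1 - 14)/(5 - 14) = 0.254150
L_2(7.1) = (7.1 - 2)/(8 - 2) × (7.1 - 5)/(8 - 5) × (7.1 - 11)/(8 - 11) × (7.1 - 14)/(8 - 14) = 0.889525
L_3(7.1) = (7.1 - 2)/(11 - 2) × (7.1 - 5)/(11 - 5) × (7.1 - 8)/(11 - 8) × (7.1 - 14)/(11 - 14) = -0.136850
L_4(7.1) = (7.1 - 2)/(14 - 2) × (7.1 - 5)/(14 - 5) × (7.1 - 8)/(14 - 8) × (7.1 - 11)/(14 - 11) = 0.019338

P(7.1) = 16×L_0(7.1) + 25×L_1(7.1) + 4×L_2(7.1) + 13×L_3(7.1) + 11×L_4(7.1)
P(7.1) = 7.926913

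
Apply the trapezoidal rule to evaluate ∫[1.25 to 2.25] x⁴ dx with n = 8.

f(x) = x⁴
a = 1.25, b = 2.25, n = 8
h = (b - a)/n = 0.125000

Trapezoidal rule: (h/2)[f(x₀) + 2f(x₁) + 2f(x₂) + ... + f(xₙ)]

x_0 = 1.2500, f(x_0) = 2.441406, coefficient = 1
x_1 = 1.3750, f(x_1) = 3.574463, coefficient = 2
x_2 = 1.5000, f(x_2) = 5.062500, coefficient = 2
x_3 = 1.6250, f(x_3) = 6.972900, coefficient = 2
x_4 = 1.7500, f(x_4) = 9.378906, coefficient = 2
x_5 = 1.8750, f(x_5) = 12.359619, coefficient = 2
x_6 = 2.0000, f(x_6) = 16.000000, coefficient = 2
x_7 = 2.1250, f(x_7) = 20.390869, coefficient = 2
x_8 = 2.2500, f(x_8) = 25.628906, coefficient = 1

I ≈ (0.125000/2) × 175.548828 = 10.971802
Exact value: 10.922656
Error: 0.049146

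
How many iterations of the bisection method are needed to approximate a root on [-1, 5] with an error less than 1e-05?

We need (b-a)/2^n ≤ 1e-05
(5 - (-1))/2^n ≤ 1e-05
6/2^n ≤ 1e-05
2^n ≥ 600000
n ≥ log₂(600000) = 19.19
n ≥ 20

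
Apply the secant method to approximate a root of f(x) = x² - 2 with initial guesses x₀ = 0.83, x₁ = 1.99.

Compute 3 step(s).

f(x) = x² - 2
x₀ = 0.83, x₁ = 1.99

Secant formula: x_{n+1} = x_n - f(x_n)(x_n - x_{n-1})/(f(x_n) - f(x_{n-1}))

Iteration 1:
  f(0.830000) = -1.311100
  f(1.990000) = 1.960100
  x_2 = 1.990000 - 1.960100×(1.990000 - 0.830000)/(1.960100 - (-1.311100))
       = 1.294929
Iteration 2:
  f(1.990000) = 1.960100
  f(1.294929) = -0.323159
  x_3 = 1.294929 - (-0.323159)×(1.294929 - 1.990000)/(-0.323159 - 1.960100)
       = 1.393305
Iteration 3:
  f(1.294929) = -0.323159
  f(1.393305) = -0.058701
  x_4 = 1.393305 - (-0.058701)×(1.393305 - 1.294929)/(-0.058701 - (-0.323159))
       = 1.415141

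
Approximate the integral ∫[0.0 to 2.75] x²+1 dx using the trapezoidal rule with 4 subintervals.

f(x) = x²+1
a = 0.0, b = 2.75, n = 4
h = (b - a)/n = 0.687500

Trapezoidal rule: (h/2)[f(x₀) + 2f(x₁) + 2f(x₂) + ... + f(xₙ)]

x_0 = 0.0000, f(x_0) = 1.000000, coefficient = 1
x_1 = 0.6875, f(x_1) = 1.472656, coefficient = 2
x_2 = 1.3750, f(x_2) = 2.890625, coefficient = 2
x_3 = 2.0625, f(x_3) = 5.253906, coefficient = 2
x_4 = 2.7500, f(x_4) = 8.562500, coefficient = 1

I ≈ (0.687500/2) × 28.796875 = 9.898926
Exact value: 9.682292
Error: 0.216634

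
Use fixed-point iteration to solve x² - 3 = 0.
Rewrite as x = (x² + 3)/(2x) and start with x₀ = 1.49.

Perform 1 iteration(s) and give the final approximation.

Equation: x² - 3 = 0
Fixed-point form: x = (x² + 3)/(2x)
x₀ = 1.49

x_1 = g(1.490000) = 1.751711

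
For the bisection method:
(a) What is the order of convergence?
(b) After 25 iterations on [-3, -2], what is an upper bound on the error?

(a) Bisection has linear (order 1) convergence; the error is halved each step.

(b) Error bound = (b-a)/2^n = (-2 - (-3))/2^{25}
    = 1/2^{25}

(a) 1 (linear); (b) error ≤ 2.98e-08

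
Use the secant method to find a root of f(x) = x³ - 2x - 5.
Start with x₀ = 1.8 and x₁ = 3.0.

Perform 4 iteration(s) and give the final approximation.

f(x) = x³ - 2x - 5
x₀ = 1.8, x₁ = 3.0

Secant formula: x_{n+1} = x_n - f(x_n)(x_n - x_{n-1})/(f(x_n) - f(x_{n-1}))

Iteration 1:
  f(1.800000) = -2.768000
  f(3.000000) = 16.000000
  x_2 = 3.000000 - 16.000000×(3.000000 - 1.800000)/(16.000000 - (-2.768000))
       = 1.976982
Iteration 2:
  f(3.000000) = 16.000000
  f(1.976982) = -1.227012
  x_3 = 1.976982 - (-1.227012)×(1.976982 - 3.000000)/(-1.227012 - 16.000000)
       = 2.049848
Iteration 3:
  f(1.976982) = -1.227012
  f(2.049848) = -0.486491
  x_4 = 2.049848 - (-0.486491)×(2.049848 - 1.976982)/(-0.486491 - (-1.227012))
       = 2.097717
Iteration 4:
  f(2.049848) = -0.486491
  f(2.097717) = 0.035397
  x_5 = 2.097717 - 0.035397×(2.097717 - 2.049848)/(0.035397 - (-0.486491))
       = 2.094470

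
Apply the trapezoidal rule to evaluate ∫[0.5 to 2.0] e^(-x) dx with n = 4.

f(x) = e^(-x)
a = 0.5, b = 2.0, n = 4
h = (b - a)/n = 0.375000

Trapezoidal rule: (h/2)[f(x₀) + 2f(x₁) + 2f(x₂) + ... + f(xₙ)]

x_0 = 0.5000, f(x_0) = 0.606531, coefficient = 1
x_1 = 0.8750, f(x_1) = 0.416862, coefficient = 2
x_2 = 1.2500, f(x_2) = 0.286505, coefficient = 2
x_3 = 1.6250, f(x_3) = 0.196912, coefficient = 2
x_4 = 2.0000, f(x_4) = 0.135335, coefficient = 1

I ≈ (0.375000/2) × 2.542423 = 0.476704
Exact value: 0.471195
Error: 0.005509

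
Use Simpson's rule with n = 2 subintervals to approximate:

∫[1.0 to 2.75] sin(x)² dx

f(x) = sin(x)²
a = 1.0, b = 2.75, n = 2
h = (b - a)/n = 0.875000

Simpson's rule: (h/3)[f(x₀) + 4f(x₁) + 2f(x₂) + ... + f(xₙ)]

x_0 = 1.0000, f(x_0) = 0.708073, coefficient = 1
x_1 = 1.8750, f(x_1) = 0.910280, coefficient = 4
x_2 = 2.7500, f(x_2) = 0.145665, coefficient = 1

I ≈ (0.875000/3) × 4.494857 = 1.311000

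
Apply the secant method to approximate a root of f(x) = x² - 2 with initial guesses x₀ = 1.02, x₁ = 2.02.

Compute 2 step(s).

f(x) = x² - 2
x₀ = 1.02, x₁ = 2.02

Secant formula: x_{n+1} = x_n - f(x_n)(x_n - x_{n-1})/(f(x_n) - f(x_{n-1}))

Iteration 1:
  f(1.020000) = -0.959600
  f(2.020000) = 2.080400
  x_2 = 2.020000 - 2.080400×(2.020000 - 1.020000)/(2.080400 - (-0.959600))
       = 1.335658
Iteration 2:
  f(2.020000) = 2.080400
  f(1.335658) = -0.216018
  x_3 = 1.335658 - (-0.216018)×(1.335658 - 2.020000)/(-0.216018 - 2.080400)
       = 1.400032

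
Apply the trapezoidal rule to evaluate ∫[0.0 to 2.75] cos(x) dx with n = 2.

f(x) = cos(x)
a = 0.0, b = 2.75, n = 2
h = (b - a)/n = 1.375000

Trapezoidal rule: (h/2)[f(x₀) + 2f(x₁) + 2f(x₂) + ... + f(xₙ)]

x_0 = 0.0000, f(x_0) = 1.000000, coefficient = 1
x_1 = 1.3750, f(x_1) = 0.194548, coefficient = 2
x_2 = 2.7500, f(x_2) = -0.924302, coefficient = 1

I ≈ (1.375000/2) × 0.464793 = 0.319545
Exact value: 0.381661
Error: 0.062116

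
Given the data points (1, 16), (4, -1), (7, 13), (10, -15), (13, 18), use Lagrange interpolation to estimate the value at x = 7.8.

Lagrange interpolation formula:
P(x) = Σ yᵢ × Lᵢ(x)
where Lᵢ(x) = Π_{j≠i} (x - xⱼ)/(xᵢ - xⱼ)

L_0(7.8) = (7.8 - 4)/(1 - 4) × (7.8 - 7)/(1 - 7) × (7.8 - 10)/(1 - 10) × (7.8 - 13)/(1 - 13) = 0.017890
L_1(7.8) = (7.8 - 1)/(4 - 1) × (7.8 - 7)/(4 - 7) × (7.8 - 10)/(4 - 10) × (7.8 - 13)/(4 - 13) = -0.128053
L_2(7.8) = (7.8 - 1)/(7 - 1) × (7.8 - 4)/(7 - 4) × (7.8 - 10)/(7 - 10) × (7.8 - 13)/(7 - 13) = 0.912375
L_3(7.8) = (7.8 - 1)/(10 - 1) × (7.8 - 4)/(10 - 4) × (7.8 - 7)/(10 - 7) × (7.8 - 13)/(10 - 13) = 0.221182
L_4(7.8) = (7.8 - 1)/(13 - 1) × (7.8 - 4)/(13 - 4) × (7.8 - 7)/(13 - 7) × (7.8 - 10)/(13 - 10) = -0.023394

P(7.8) = 16×L_0(7.8) + (-1)×L_1(7.8) + 13×L_2(7.8) + (-15)×L_3(7.8) + 18×L_4(7.8)
P(7.8) = 8.536342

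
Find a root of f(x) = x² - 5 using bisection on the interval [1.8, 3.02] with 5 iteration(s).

f(x) = x² - 5
Initial interval: [1.8, 3.02]

Iteration 1:
  c_1 = (1.800000 + 3.020000)/2 = 2.410000
  f(c_1) = f(2.410000) = 0.808100
  f(a) × f(c) < 0, new interval: [1.800000, 2.410000]
Iteration 2:
  c_2 = (1.800000 + 2.410000)/2 = 2.105000
  f(c_2) = f(2.105000) = -0.568975
  f(a) × f(c) ≥ 0, new interval: [2.105000, 2.410000]
Iteration 3:
  c_3 = (2.105000 + 2.410000)/2 = 2.257500
  f(c_3) = f(2.257500) = 0.096306
  f(a) × f(c) < 0, new interval: [2.105000, 2.257500]
Iteration 4:
  c_4 = (2.105000 + 2.257500)/2 = 2.181250
  f(c_4) = f(2.181250) = -0.242148
  f(a) × f(c) ≥ 0, new interval: [2.181250, 2.257500]
Iteration 5:
  c_5 = (2.181250 + 2.257500)/2 = 2.219375
  f(c_5) = f(2.219375) = -0.074375
  f(a) × f(c) ≥ 0, new interval: [2.219375, 2.257500]

After 5 iteration(s), the approximation is c_5 = 2.219375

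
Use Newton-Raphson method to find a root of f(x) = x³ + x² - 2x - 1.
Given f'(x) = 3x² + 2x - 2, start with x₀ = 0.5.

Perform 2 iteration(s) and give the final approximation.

f(x) = x³ + x² - 2x - 1
f'(x) = 3x² + 2x - 2
x₀ = 0.5

Newton-Raphson formula: x_{n+1} = x_n - f(x_n)/f'(x_n)

Iteration 1:
  f(0.500000) = -1.625000
  f'(0.500000) = -0.250000
  x_1 = 0.500000 - (-1.625000)/(-0.250000) = -6.000000
Iteration 2:
  f(-6.000000) = -169.000000
  f'(-6.000000) = 94.000000
  x_2 = -6.000000 - (-169.000000)/94.000000 = -4.202128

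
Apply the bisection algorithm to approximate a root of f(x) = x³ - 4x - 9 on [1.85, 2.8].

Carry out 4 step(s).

f(x) = x³ - 4x - 9
Initial interval: [1.85, 2.8]

Iteration 1:
  c_1 = (1.850000 + 2.800000)/2 = 2.325000
  f(c_1) = f(2.325000) = -5.731922
  f(a) × f(c) ≥ 0, new interval: [2.325000, 2.800000]
Iteration 2:
  c_2 = (2.325000 + 2.800000)/2 = 2.562500
  f(c_2) = f(2.562500) = -2.423584
  f(a) × f(c) ≥ 0, new interval: [2.562500, 2.800000]
Iteration 3:
  c_3 = (2.562500 + 2.800000)/2 = 2.681250
  f(c_3) = f(2.681250) = -0.449221
  f(a) × f(c) ≥ 0, new interval: [2.681250, 2.800000]
Iteration 4:
  c_4 = (2.681250 + 2.800000)/2 = 2.740625
  f(c_4) = f(2.740625) = 0.622404
  f(a) × f(c) < 0, new interval: [2.681250, 2.740625]

After 4 iteration(s), the approximation is c_4 = 2.740625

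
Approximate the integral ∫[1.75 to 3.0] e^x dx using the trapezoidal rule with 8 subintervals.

f(x) = e^x
a = 1.75, b = 3.0, n = 8
h = (b - a)/n = 0.156250

Trapezoidal rule: (h/2)[f(x₀) + 2f(x₁) + 2f(x₂) + ... + f(xₙ)]

x_0 = 1.7500, f(x_0) = 5.754603, coefficient = 1
x_1 = 1.9062, f(x_1) = 6.727812, coefficient = 2
x_2 = 2.0625, f(x_2) = 7.865609, coefficient = 2
x_3 = 2.2188, f(x_3) = 9.195829, coefficient = 2
x_4 = 2.3750, f(x_4) = 10.751013, coefficient = 2
x_5 = 2.5312, f(x_5) = 12.569208, coefficient = 2
x_6 = 2.6875, f(x_6) = 14.694893, coefficient = 2
x_7 = 2.8438, f(x_7) = 17.180070, coefficient = 2
x_8 = 3.0000, f(x_8) = 20.085537, coefficient = 1

I ≈ (0.156250/2) × 183.809008 = 14.360079
Exact value: 14.330934
Error: 0.029145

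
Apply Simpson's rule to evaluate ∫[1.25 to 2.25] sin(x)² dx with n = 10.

f(x) = sin(x)²
a = 1.25, b = 2.25, n = 10
h = (b - a)/n = 0.100000

Simpson's rule: (h/3)[f(x₀) + 4f(x₁) + 2f(x₂) + ... + f(xₙ)]

x_0 = 1.2500, f(x_0) = 0.900572, coefficient = 1
x_1 = 1.3500, f(x_1) = 0.952036, coefficient = 4
x_2 = 1.4500, f(x_2) = 0.985479, coefficient = 2
x_3 = 1.5500, f(x_3) = 0.999568, coefficient = 4
x_4 = 1.6500, f(x_4) = 0.993740, coefficient = 2
x_5 = 1.7500, f(x_5) = 0.968228, coefficient = 4
x_6 = 1.8500, f(x_6) = 0.924050, coefficient = 2
x_7 = 1.9500, f(x_7) = 0.862966, coefficient = 4
x_8 = 2.0500, f(x_8) = 0.787412, coefficient = 2
x_9 = 2.1500, f(x_9) = 0.700400, coefficient = 4
x_10 = 2.2500, f(x_10) = 0.605398, coefficient = 1

I ≈ (0.100000/3) × 26.820123 = 0.894004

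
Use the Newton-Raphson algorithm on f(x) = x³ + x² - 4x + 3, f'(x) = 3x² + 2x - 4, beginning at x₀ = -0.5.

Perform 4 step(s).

f(x) = x³ + x² - 4x + 3
f'(x) = 3x² + 2x - 4
x₀ = -0.5

Newton-Raphson formula: x_{n+1} = x_n - f(x_n)/f'(x_n)

Iteration 1:
  f(-0.500000) = 5.125000
  f'(-0.500000) = -4.250000
  x_1 = -0.500000 - 5.125000/(-4.250000) = 0.705882
Iteration 2:
  f(0.705882) = 1.026460
  f'(0.705882) = -1.093426
  x_2 = 0.705882 - 1.026460/(-1.093426) = 1.644639
Iteration 3:
  f(1.644639) = 3.574762
  f'(1.644639) = 7.403789
  x_3 = 1.644639 - 3.574762/7.403789 = 1.161810
Iteration 4:
  f(1.161810) = 1.270777
  f'(1.161810) = 2.373029
  x_4 = 1.161810 - 1.270777/2.373029 = 0.626302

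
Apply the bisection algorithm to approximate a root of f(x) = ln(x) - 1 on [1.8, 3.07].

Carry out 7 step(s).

f(x) = ln(x) - 1
Initial interval: [1.8, 3.07]

Iteration 1:
  c_1 = (1.800000 + 3.070000)/2 = 2.435000
  f(c_1) = f(2.435000) = -0.110053
  f(a) × f(c) ≥ 0, new interval: [2.435000, 3.070000]
Iteration 2:
  c_2 = (2.435000 + 3.070000)/2 = 2.752500
  f(c_2) = f(2.752500) = 0.012510
  f(a) × f(c) < 0, new interval: [2.435000, 2.752500]
Iteration 3:
  c_3 = (2.435000 + 2.752500)/2 = 2.593750
  f(c_3) = f(2.593750) = -0.046895
  f(a) × f(c) ≥ 0, new interval: [2.593750, 2.752500]
Iteration 4:
  c_4 = (2.593750 + 2.752500)/2 = 2.673125
  f(c_4) = f(2.673125) = -0.016752
  f(a) × f(c) ≥ 0, new interval: [2.673125, 2.752500]
Iteration 5:
  c_5 = (2.673125 + 2.752500)/2 = 2.712813
  f(c_5) = f(2.712813) = -0.002014
  f(a) × f(c) ≥ 0, new interval: [2.712813, 2.752500]
Iteration 6:
  c_6 = (2.712813 + 2.752500)/2 = 2.732656
  f(c_6) = f(2.732656) = 0.005274
  f(a) × f(c) < 0, new interval: [2.712813, 2.732656]
Iteration 7:
  c_7 = (2.712813 + 2.732656)/2 = 2.722734
  f(c_7) = f(2.722734) = 0.001637
  f(a) × f(c) < 0, new interval: [2.712813, 2.722734]

After 7 iteration(s), the approximation is c_7 = 2.722734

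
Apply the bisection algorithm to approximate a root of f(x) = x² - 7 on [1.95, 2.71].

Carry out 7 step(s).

f(x) = x² - 7
Initial interval: [1.95, 2.71]

Iteration 1:
  c_1 = (1.950000 + 2.710000)/2 = 2.330000
  f(c_1) = f(2.330000) = -1.571100
  f(a) × f(c) ≥ 0, new interval: [2.330000, 2.710000]
Iteration 2:
  c_2 = (2.330000 + 2.710000)/2 = 2.520000
  f(c_2) = f(2.520000) = -0.649600
  f(a) × f(c) ≥ 0, new interval: [2.520000, 2.710000]
Iteration 3:
  c_3 = (2.520000 + 2.710000)/2 = 2.615000
  f(c_3) = f(2.615000) = -0.161775
  f(a) × f(c) ≥ 0, new interval: [2.615000, 2.710000]
Iteration 4:
  c_4 = (2.615000 + 2.710000)/2 = 2.662500
  f(c_4) = f(2.662500) = 0.088906
  f(a) × f(c) < 0, new interval: [2.615000, 2.662500]
Iteration 5:
  c_5 = (2.615000 + 2.662500)/2 = 2.638750
  f(c_5) = f(2.638750) = -0.036998
  f(a) × f(c) ≥ 0, new interval: [2.638750, 2.662500]
Iteration 6:
  c_6 = (2.638750 + 2.662500)/2 = 2.650625
  f(c_6) = f(2.650625) = 0.025813
  f(a) × f(c) < 0, new interval: [2.638750, 2.650625]
Iteration 7:
  c_7 = (2.638750 + 2.650625)/2 = 2.644687
  f(c_7) = f(2.644687) = -0.005628
  f(a) × f(c) ≥ 0, new interval: [2.644687, 2.650625]

After 7 iteration(s), the approximation is c_7 = 2.644687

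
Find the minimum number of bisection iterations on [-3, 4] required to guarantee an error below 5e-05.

We need (b-a)/2^n ≤ 5e-05
(4 - (-3))/2^n ≤ 5e-05
7/2^n ≤ 5e-05
2^n ≥ 140000
n ≥ log₂(140000) = 17.10
n ≥ 18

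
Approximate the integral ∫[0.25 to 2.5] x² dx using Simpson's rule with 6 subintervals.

f(x) = x²
a = 0.25, b = 2.5, n = 6
h = (b - a)/n = 0.375000

Simpson's rule: (h/3)[f(x₀) + 4f(x₁) + 2f(x₂) + ... + f(xₙ)]

x_0 = 0.2500, f(x_0) = 0.062500, coefficient = 1
x_1 = 0.6250, f(x_1) = 0.390625, coefficient = 4
x_2 = 1.0000, f(x_2) = 1.000000, coefficient = 2
x_3 = 1.3750, f(x_3) = 1.890625, coefficient = 4
x_4 = 1.7500, f(x_4) = 3.062500, coefficient = 2
x_5 = 2.1250, f(x_5) = 4.515625, coefficient = 4
x_6 = 2.5000, f(x_6) = 6.250000, coefficient = 1

I ≈ (0.375000/3) × 41.625000 = 5.203125
Exact value: 5.203125
Error: 0.000000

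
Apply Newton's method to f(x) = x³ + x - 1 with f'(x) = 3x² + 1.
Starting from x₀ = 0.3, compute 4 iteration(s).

f(x) = x³ + x - 1
f'(x) = 3x² + 1
x₀ = 0.3

Newton-Raphson formula: x_{n+1} = x_n - f(x_n)/f'(x_n)

Iteration 1:
  f(0.300000) = -0.673000
  f'(0.300000) = 1.270000
  x_1 = 0.300000 - (-0.673000)/1.270000 = 0.829921
Iteration 2:
  f(0.829921) = 0.401546
  f'(0.829921) = 3.066308
  x_2 = 0.829921 - 0.401546/3.066308 = 0.698967
Iteration 3:
  f(0.698967) = 0.040451
  f'(0.698967) = 2.465665
  x_3 = 0.698967 - 0.040451/2.465665 = 0.682561
Iteration 4:
  f(0.682561) = 0.000560
  f'(0.682561) = 2.397670
  x_4 = 0.682561 - 0.000560/2.397670 = 0.682328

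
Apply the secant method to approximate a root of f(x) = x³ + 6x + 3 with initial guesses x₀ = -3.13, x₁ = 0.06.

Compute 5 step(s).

f(x) = x³ + 6x + 3
x₀ = -3.13, x₁ = 0.06

Secant formula: x_{n+1} = x_n - f(x_n)(x_n - x_{n-1})/(f(x_n) - f(x_{n-1}))

Iteration 1:
  f(-3.130000) = -46.444297
  f(0.060000) = 3.360216
  x_2 = 0.060000 - 3.360216×(0.060000 - (-3.130000))/(3.360216 - (-46.444297))
       = -0.155223
Iteration 2:
  f(0.060000) = 3.360216
  f(-0.155223) = 2.064921
  x_3 = -0.155223 - 2.064921×(-0.155223 - 0.060000)/(2.064921 - 3.360216)
       = -0.498326
Iteration 3:
  f(-0.155223) = 2.064921
  f(-0.498326) = -0.113702
  x_4 = -0.498326 - (-0.113702)×(-0.498326 - (-0.155223))/(-0.113702 - 2.064921)
       = -0.480419
Iteration 4:
  f(-0.498326) = -0.113702
  f(-0.480419) = 0.006603
  x_5 = -0.480419 - 0.006603×(-0.480419 - (-0.498326))/(0.006603 - (-0.113702))
       = -0.481402
Iteration 5:
  f(-0.480419) = 0.006603
  f(-0.481402) = 0.000024
  x_6 = -0.481402 - 0.000024×(-0.481402 - (-0.480419))/(0.000024 - 0.006603)
       = -0.481406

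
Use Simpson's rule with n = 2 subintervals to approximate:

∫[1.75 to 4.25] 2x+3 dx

f(x) = 2x+3
a = 1.75, b = 4.25, n = 2
h = (b - a)/n = 1.250000

Simpson's rule: (h/3)[f(x₀) + 4f(x₁) + 2f(x₂) + ... + f(xₙ)]

x_0 = 1.7500, f(x_0) = 6.500000, coefficient = 1
x_1 = 3.0000, f(x_1) = 9.000000, coefficient = 4
x_2 = 4.2500, f(x_2) = 11.500000, coefficient = 1

I ≈ (1.250000/3) × 54.000000 = 22.500000
Exact value: 22.500000
Error: 0.000000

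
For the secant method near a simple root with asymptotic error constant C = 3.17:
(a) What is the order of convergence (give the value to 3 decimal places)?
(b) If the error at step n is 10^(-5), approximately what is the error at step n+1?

(a) Secant method has superlinear convergence with order φ = (1+√5)/2 ≈ 1.618.
    This means |e_{n+1}| ≈ C|e_n|^1.618.

(b) With |e_n| = 10^(-5) and C = 3.17:
    |e_{n+1}| ≈ 3.17 × (10^(-5))^1.618 = 3.17 × 10^(-8.09)

(a) ≈ 1.618 (golden ratio); (b) |e_{n+1}| ≈ 2.576e-08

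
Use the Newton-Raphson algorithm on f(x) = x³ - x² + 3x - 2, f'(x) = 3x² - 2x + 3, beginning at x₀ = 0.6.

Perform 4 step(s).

f(x) = x³ - x² + 3x - 2
f'(x) = 3x² - 2x + 3
x₀ = 0.6

Newton-Raphson formula: x_{n+1} = x_n - f(x_n)/f'(x_n)

Iteration 1:
  f(0.600000) = -0.344000
  f'(0.600000) = 2.880000
  x_1 = 0.600000 - (-0.344000)/2.880000 = 0.719444
Iteration 2:
  f(0.719444) = 0.013118
  f'(0.719444) = 3.113912
  x_2 = 0.719444 - 0.013118/3.113912 = 0.715232
Iteration 3:
  f(0.715232) = 0.000020
  f'(0.715232) = 3.104206
  x_3 = 0.715232 - 0.000020/3.104206 = 0.715225
Iteration 4:
  f(0.715225) = 0.000000
  f'(0.715225) = 3.104191
  x_4 = 0.715225 - 0.000000/3.104191 = 0.715225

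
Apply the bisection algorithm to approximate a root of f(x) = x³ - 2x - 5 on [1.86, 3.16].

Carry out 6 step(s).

f(x) = x³ - 2x - 5
Initial interval: [1.86, 3.16]

Iteration 1:
  c_1 = (1.860000 + 3.160000)/2 = 2.510000
  f(c_1) = f(2.510000) = 5.793251
  f(a) × f(c) < 0, new interval: [1.860000, 2.510000]
Iteration 2:
  c_2 = (1.860000 + 2.510000)/2 = 2.185000
  f(c_2) = f(2.185000) = 1.061682
  f(a) × f(c) < 0, new interval: [1.860000, 2.185000]
Iteration 3:
  c_3 = (1.860000 + 2.185000)/2 = 2.022500
  f(c_3) = f(2.022500) = -0.771951
  f(a) × f(c) ≥ 0, new interval: [2.022500, 2.185000]
Iteration 4:
  c_4 = (2.022500 + 2.185000)/2 = 2.103750
  f(c_4) = f(2.103750) = 0.103201
  f(a) × f(c) < 0, new interval: [2.022500, 2.103750]
Iteration 5:
  c_5 = (2.022500 + 2.103750)/2 = 2.063125
  f(c_5) = f(2.063125) = -0.344590
  f(a) × f(c) ≥ 0, new interval: [2.063125, 2.103750]
Iteration 6:
  c_6 = (2.063125 + 2.103750)/2 = 2.083437
  f(c_6) = f(2.083437) = -0.123273
  f(a) × f(c) ≥ 0, new interval: [2.083437, 2.103750]

After 6 iteration(s), the approximation is c_6 = 2.083437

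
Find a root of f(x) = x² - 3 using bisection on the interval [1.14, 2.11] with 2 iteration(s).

f(x) = x² - 3
Initial interval: [1.14, 2.11]

Iteration 1:
  c_1 = (1.140000 + 2.110000)/2 = 1.625000
  f(c_1) = f(1.625000) = -0.359375
  f(a) × f(c) ≥ 0, new interval: [1.625000, 2.110000]
Iteration 2:
  c_2 = (1.625000 + 2.110000)/2 = 1.867500
  f(c_2) = f(1.867500) = 0.487556
  f(a) × f(c) < 0, new interval: [1.625000, 1.867500]

After 2 iteration(s), the approximation is c_2 = 1.867500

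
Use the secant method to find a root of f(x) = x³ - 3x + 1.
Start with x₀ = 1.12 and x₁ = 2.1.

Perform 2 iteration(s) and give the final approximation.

f(x) = x³ - 3x + 1
x₀ = 1.12, x₁ = 2.1

Secant formula: x_{n+1} = x_n - f(x_n)(x_n - x_{n-1})/(f(x_n) - f(x_{n-1}))

Iteration 1:
  f(1.120000) = -0.955072
  f(2.100000) = 3.961000
  x_2 = 2.100000 - 3.961000×(2.100000 - 1.120000)/(3.961000 - (-0.955072))
       = 1.310390
Iteration 2:
  f(2.100000) = 3.961000
  f(1.310390) = -0.681071
  x_3 = 1.310390 - (-0.681071)×(1.310390 - 2.100000)/(-0.681071 - 3.961000)
       = 1.426239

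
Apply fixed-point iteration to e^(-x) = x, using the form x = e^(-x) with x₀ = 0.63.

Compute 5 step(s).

Equation: e^(-x) = x
Fixed-point form: x = e^(-x)
x₀ = 0.63

x_1 = g(0.630000) = 0.532592
x_2 = g(0.532592) = 0.587081
x_3 = g(0.587081) = 0.555948
x_4 = g(0.555948) = 0.573529
x_5 = g(0.573529) = 0.563533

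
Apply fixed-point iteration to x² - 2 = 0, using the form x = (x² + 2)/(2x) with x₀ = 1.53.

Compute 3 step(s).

Equation: x² - 2 = 0
Fixed-point form: x = (x² + 2)/(2x)
x₀ = 1.53

x_1 = g(1.530000) = 1.418595
x_2 = g(1.418595) = 1.414220
x_3 = g(1.414220) = 1.414214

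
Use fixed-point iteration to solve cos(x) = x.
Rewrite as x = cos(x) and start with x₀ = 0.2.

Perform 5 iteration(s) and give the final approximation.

Equation: cos(x) = x
Fixed-point form: x = cos(x)
x₀ = 0.2

x_1 = g(0.200000) = 0.980067
x_2 = g(0.980067) = 0.556967
x_3 = g(0.556967) = 0.848862
x_4 = g(0.848862) = 0.660838
x_5 = g(0.660838) = 0.789478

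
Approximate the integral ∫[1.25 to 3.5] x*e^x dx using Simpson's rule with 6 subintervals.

f(x) = x*e^x
a = 1.25, b = 3.5, n = 6
h = (b - a)/n = 0.375000

Simpson's rule: (h/3)[f(x₀) + 4f(x₁) + 2f(x₂) + ... + f(xₙ)]

x_0 = 1.2500, f(x_0) = 4.362929, coefficient = 1
x_1 = 1.6250, f(x_1) = 8.252431, coefficient = 4
x_2 = 2.0000, f(x_2) = 14.778112, coefficient = 2
x_3 = 2.3750, f(x_3) = 25.533656, coefficient = 4
x_4 = 2.7500, f(x_4) = 43.017238, coefficient = 2
x_5 = 3.1250, f(x_5) = 71.124672, coefficient = 4
x_6 = 3.5000, f(x_6) = 115.904082, coefficient = 1

I ≈ (0.375000/3) × 655.500748 = 81.937593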